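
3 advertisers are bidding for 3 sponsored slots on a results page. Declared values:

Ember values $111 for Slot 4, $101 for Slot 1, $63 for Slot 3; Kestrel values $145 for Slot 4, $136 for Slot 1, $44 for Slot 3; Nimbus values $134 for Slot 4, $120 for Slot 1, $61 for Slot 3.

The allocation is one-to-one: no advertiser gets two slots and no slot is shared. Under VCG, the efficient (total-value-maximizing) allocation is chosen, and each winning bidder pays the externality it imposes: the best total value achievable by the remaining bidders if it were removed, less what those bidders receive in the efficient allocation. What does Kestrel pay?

Efficient allocation: Ember→Slot 3 ($63), Kestrel→Slot 1 ($136), Nimbus→Slot 4 ($134); total welfare W = $333.
Kestrel receives Slot 1 at value $136, so the others get W − 136 = $197.
Without Kestrel: best allocation of the remaining 2 bidders over all 3 slots is Ember→Slot 1 ($101), Nimbus→Slot 4 ($134), total $235.
VCG payment = (others' best without Kestrel) − (others' welfare with Kestrel) = 235 − 197 = $38.

Kestrel pays $38.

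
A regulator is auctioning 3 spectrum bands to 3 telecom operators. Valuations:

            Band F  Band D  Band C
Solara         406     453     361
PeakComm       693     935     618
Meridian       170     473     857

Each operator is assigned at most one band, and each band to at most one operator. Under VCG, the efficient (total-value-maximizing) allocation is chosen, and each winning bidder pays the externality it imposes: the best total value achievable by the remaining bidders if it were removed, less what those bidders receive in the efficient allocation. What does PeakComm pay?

Efficient allocation: Solara→Band F ($406M), PeakComm→Band D ($935M), Meridian→Band C ($857M); total welfare W = $2198M.
PeakComm receives Band D at value $935M, so the others get W − 935 = $1263M.
Without PeakComm: best allocation of the remaining 2 bidders over all 3 bands is Solara→Band D ($453M), Meridian→Band C ($857M), total $1310M.
VCG payment = (others' best without PeakComm) − (others' welfare with PeakComm) = 1310 − 1263 = $47M.

PeakComm pays $47M.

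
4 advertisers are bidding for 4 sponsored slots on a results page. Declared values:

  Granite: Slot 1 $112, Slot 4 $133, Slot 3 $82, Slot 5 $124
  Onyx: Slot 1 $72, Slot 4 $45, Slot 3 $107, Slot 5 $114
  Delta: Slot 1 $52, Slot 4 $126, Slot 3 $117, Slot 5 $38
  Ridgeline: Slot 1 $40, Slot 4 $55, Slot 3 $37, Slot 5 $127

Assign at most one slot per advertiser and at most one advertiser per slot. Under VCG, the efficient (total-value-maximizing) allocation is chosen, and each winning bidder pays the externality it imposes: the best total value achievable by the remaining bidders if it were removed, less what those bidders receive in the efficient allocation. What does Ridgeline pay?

Ridgeline pays $19.

Efficient allocation: Granite→Slot 1 ($112), Onyx→Slot 3 ($107), Delta→Slot 4 ($126), Ridgeline→Slot 5 ($127); total welfare W = $472.
Ridgeline receives Slot 5 at value $127, so the others get W − 127 = $345.
Without Ridgeline: best allocation of the remaining 3 bidders over all 4 slots is Granite→Slot 4 ($133), Onyx→Slot 5 ($114), Delta→Slot 3 ($117), total $364.
VCG payment = (others' best without Ridgeline) − (others' welfare with Ridgeline) = 364 − 345 = $19.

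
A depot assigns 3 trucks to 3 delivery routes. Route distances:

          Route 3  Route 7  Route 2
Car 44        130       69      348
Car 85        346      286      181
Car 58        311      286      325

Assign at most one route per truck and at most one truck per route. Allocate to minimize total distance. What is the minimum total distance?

Optimal: Car 44→Route 7 (69 km), Car 85→Route 2 (181 km), Car 58→Route 3 (311 km) — total 69+181+311 = 561 km.
Column-greedy (each route in turn goes to its cheapest remaining truck) gives 741 km, worse by 180.
Swapping Car 44↔Car 58 (Car 44→Route 3 130 km, Car 58→Route 7 286 km) adds 36.

Min total: 561 km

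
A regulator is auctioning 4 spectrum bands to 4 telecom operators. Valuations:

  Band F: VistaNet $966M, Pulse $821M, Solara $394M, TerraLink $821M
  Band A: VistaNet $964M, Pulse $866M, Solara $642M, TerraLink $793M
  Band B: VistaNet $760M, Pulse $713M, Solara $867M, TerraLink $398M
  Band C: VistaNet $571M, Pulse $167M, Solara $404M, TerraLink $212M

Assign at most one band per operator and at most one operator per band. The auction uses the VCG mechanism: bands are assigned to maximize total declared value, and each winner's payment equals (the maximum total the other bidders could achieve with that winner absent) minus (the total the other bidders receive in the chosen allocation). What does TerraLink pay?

TerraLink pays $395M.

Efficient allocation: VistaNet→Band C ($571M), Pulse→Band A ($866M), Solara→Band B ($867M), TerraLink→Band F ($821M); total welfare W = $3125M.
TerraLink receives Band F at value $821M, so the others get W − 821 = $2304M.
Without TerraLink: best allocation of the remaining 3 bidders over all 4 bands is VistaNet→Band F ($966M), Pulse→Band A ($866M), Solara→Band B ($867M), total $2699M.
VCG payment = (others' best without TerraLink) − (others' welfare with TerraLink) = 2699 − 2304 = $395M.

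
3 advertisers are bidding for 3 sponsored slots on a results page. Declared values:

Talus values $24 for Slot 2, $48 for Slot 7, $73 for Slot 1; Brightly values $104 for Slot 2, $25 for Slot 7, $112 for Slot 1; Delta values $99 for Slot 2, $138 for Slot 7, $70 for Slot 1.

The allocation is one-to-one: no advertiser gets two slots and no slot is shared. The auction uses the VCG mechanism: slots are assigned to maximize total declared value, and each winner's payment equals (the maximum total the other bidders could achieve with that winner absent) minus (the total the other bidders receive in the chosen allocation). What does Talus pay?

Efficient allocation: Talus→Slot 1 ($73), Brightly→Slot 2 ($104), Delta→Slot 7 ($138); total welfare W = $315.
Talus receives Slot 1 at value $73, so the others get W − 73 = $242.
Without Talus: best allocation of the remaining 2 bidders over all 3 slots is Brightly→Slot 1 ($112), Delta→Slot 7 ($138), total $250.
VCG payment = (others' best without Talus) − (others' welfare with Talus) = 250 − 242 = $8.

Talus pays $8.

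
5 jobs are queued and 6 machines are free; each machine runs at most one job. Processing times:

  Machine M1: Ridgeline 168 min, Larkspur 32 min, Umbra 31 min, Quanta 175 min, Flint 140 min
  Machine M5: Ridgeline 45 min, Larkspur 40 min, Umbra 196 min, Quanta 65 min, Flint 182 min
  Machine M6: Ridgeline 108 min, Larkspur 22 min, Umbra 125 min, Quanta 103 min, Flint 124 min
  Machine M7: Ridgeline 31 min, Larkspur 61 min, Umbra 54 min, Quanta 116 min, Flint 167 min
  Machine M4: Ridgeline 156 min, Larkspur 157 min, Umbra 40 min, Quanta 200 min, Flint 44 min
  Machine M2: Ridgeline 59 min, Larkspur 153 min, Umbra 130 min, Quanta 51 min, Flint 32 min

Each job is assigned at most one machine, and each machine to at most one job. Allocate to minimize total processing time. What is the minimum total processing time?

Minimum total: 179 min

Optimal: Ridgeline→Machine M7 (31 min), Larkspur→Machine M6 (22 min), Umbra→Machine M1 (31 min), Quanta→Machine M2 (51 min), Flint→Machine M4 (44 min) — total 31+22+31+51+44 = 179 min.
Column-greedy (each machine in turn goes to its cheapest remaining job) gives 249 min, worse by 70.
Swapping Flint↔Ridgeline (Flint→Machine M7 167 min, Ridgeline→Machine M4 156 min) adds 248.
Every other assignment is strictly worse.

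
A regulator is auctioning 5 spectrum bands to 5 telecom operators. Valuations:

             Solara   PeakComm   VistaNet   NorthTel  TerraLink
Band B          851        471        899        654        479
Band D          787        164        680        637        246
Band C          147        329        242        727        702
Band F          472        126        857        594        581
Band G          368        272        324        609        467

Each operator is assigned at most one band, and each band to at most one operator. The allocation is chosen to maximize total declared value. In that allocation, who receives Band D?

Solara receives Band D.

This is the linear assignment problem.
Optimal: Solara→Band D ($787M), PeakComm→Band B ($471M), VistaNet→Band F ($857M), NorthTel→Band G ($609M), TerraLink→Band C ($702M) — total 787+471+857+609+702 = $3426M.
Column-greedy (each band in turn goes to its best remaining operator) gives $3266M, worse by 160.
Next-best assignment: Solara→Band B, PeakComm→Band G, VistaNet→Band F, NorthTel→Band D, TerraLink→Band C = $3319M.
Solara's own top band is Band B ($851M), but forcing Solara→Band B and reassigning the rest optimally gives only $3319M — worse by 107.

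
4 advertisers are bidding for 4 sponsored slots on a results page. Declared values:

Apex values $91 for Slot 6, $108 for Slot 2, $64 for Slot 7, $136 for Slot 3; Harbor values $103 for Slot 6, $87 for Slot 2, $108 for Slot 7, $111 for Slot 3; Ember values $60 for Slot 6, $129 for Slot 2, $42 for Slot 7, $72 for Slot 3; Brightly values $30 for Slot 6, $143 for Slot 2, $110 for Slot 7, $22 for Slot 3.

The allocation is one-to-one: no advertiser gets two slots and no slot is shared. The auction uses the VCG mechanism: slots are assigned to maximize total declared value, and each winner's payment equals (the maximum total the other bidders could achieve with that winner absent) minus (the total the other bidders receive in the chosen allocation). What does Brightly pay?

Brightly pays $5.

Efficient allocation: Apex→Slot 3 ($136), Harbor→Slot 6 ($103), Ember→Slot 2 ($129), Brightly→Slot 7 ($110); total welfare W = $478.
Brightly receives Slot 7 at value $110, so the others get W − 110 = $368.
Without Brightly: best allocation of the remaining 3 bidders over all 4 slots is Apex→Slot 3 ($136), Harbor→Slot 7 ($108), Ember→Slot 2 ($129), total $373.
VCG payment = (others' best without Brightly) − (others' welfare with Brightly) = 373 − 368 = $5.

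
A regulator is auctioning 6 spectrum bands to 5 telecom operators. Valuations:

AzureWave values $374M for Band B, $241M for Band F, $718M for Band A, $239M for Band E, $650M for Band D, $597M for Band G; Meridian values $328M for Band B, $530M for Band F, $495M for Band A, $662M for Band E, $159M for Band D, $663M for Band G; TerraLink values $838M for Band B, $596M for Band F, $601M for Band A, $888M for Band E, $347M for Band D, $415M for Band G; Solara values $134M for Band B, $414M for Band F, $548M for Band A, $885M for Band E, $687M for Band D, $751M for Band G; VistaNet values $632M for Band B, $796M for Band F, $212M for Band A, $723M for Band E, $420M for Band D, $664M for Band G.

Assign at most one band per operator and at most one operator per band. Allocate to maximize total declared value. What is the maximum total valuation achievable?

Max total: $3900M

Optimal: AzureWave→Band A ($718M), Meridian→Band G ($663M), TerraLink→Band B ($838M), Solara→Band E ($885M), VistaNet→Band F ($796M) — total 718+663+838+885+796 = $3900M.
Max-entry greedy (repeatedly take the single best remaining cell) gives $3481M, worse by 419.
Next-best assignment: AzureWave→Band D, Meridian→Band G, TerraLink→Band B, Solara→Band E, VistaNet→Band F = $3832M.
Every other assignment is strictly worse.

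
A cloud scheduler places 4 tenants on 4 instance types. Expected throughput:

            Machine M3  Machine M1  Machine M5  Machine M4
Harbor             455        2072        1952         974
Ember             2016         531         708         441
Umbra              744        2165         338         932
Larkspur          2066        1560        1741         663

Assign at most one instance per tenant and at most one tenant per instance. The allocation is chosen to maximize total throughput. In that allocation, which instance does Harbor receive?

Harbor receives Machine M4.

Optimal: Harbor→Machine M4 (974 ops/s), Ember→Machine M3 (2016 ops/s), Umbra→Machine M1 (2165 ops/s), Larkspur→Machine M5 (1741 ops/s) — total 974+2016+2165+1741 = 6896 ops/s.
Row-greedy (each tenant in turn takes its best remaining instance) gives 6761 ops/s, worse by 135.
Next-best assignment: Harbor→Machine M5, Ember→Machine M3, Umbra→Machine M1, Larkspur→Machine M4 = 6796 ops/s.
Harbor's own top instance is Machine M1 (2072 ops/s), but forcing Harbor→Machine M1 and reassigning the rest optimally gives only 6761 ops/s — worse by 135.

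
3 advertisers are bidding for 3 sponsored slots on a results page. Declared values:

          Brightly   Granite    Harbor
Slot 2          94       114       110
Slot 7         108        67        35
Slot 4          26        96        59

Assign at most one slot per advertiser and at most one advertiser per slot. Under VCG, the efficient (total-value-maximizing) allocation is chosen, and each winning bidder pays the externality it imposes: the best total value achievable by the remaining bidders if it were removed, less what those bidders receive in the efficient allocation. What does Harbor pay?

Harbor pays $18.

Efficient allocation: Brightly→Slot 7 ($108), Granite→Slot 4 ($96), Harbor→Slot 2 ($110); total welfare W = $314.
Harbor receives Slot 2 at value $110, so the others get W − 110 = $204.
Without Harbor: best allocation of the remaining 2 bidders over all 3 slots is Brightly→Slot 7 ($108), Granite→Slot 2 ($114), total $222.
VCG payment = (others' best without Harbor) − (others' welfare with Harbor) = 222 − 204 = $18.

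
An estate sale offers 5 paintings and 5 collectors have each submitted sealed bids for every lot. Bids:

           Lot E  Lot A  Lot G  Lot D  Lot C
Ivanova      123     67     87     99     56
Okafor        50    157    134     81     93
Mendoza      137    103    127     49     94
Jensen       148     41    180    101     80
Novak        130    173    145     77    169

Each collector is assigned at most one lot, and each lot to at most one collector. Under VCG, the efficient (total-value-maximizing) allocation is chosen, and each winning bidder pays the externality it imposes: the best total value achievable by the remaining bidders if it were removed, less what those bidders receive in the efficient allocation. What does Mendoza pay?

Mendoza pays $24.

Efficient allocation: Ivanova→Lot D ($99), Okafor→Lot A ($157), Mendoza→Lot E ($137), Jensen→Lot G ($180), Novak→Lot C ($169); total welfare W = $742.
Mendoza receives Lot E at value $137, so the others get W − 137 = $605.
Without Mendoza: best allocation of the remaining 4 bidders over all 5 lots is Ivanova→Lot E ($123), Okafor→Lot A ($157), Jensen→Lot G ($180), Novak→Lot C ($169), total $629.
VCG payment = (others' best without Mendoza) − (others' welfare with Mendoza) = 629 − 605 = $24.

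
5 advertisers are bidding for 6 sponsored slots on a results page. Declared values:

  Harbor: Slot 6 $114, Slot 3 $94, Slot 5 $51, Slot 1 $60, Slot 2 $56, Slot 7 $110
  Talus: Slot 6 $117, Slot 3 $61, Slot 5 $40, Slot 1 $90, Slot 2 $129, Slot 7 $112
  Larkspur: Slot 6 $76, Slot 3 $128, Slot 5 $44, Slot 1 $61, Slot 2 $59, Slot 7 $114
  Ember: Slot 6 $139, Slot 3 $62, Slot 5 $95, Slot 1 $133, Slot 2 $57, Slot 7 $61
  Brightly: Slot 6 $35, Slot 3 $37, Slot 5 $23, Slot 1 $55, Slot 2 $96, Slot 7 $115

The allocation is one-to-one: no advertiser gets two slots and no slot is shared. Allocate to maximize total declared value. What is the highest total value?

Optimal: Harbor→Slot 6 ($114), Talus→Slot 2 ($129), Larkspur→Slot 3 ($128), Ember→Slot 1 ($133), Brightly→Slot 7 ($115) — total 114+129+128+133+115 = $619.
Max-entry greedy (repeatedly take the single best remaining cell) gives $571, worse by 48.
Swapping Brightly↔Harbor (Brightly→Slot 6 $35, Harbor→Slot 7 $110) loses 84.
Every other assignment is strictly worse.

Max total: $619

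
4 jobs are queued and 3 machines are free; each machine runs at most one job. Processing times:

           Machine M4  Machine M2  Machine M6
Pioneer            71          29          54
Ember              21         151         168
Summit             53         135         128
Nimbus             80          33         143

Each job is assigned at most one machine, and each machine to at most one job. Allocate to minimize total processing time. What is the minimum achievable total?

This is a one-to-one assignment (minimum-cost bipartite matching).
Optimal: Ember→Machine M4 (21 min), Nimbus→Machine M2 (33 min), Pioneer→Machine M6 (54 min) — total 21+33+54 = 108 min.
Row-greedy (each job in turn takes its cheapest remaining machine) gives 178 min, worse by 70.
Checked against all permutations: 108 min is optimal.

Min total: 108 min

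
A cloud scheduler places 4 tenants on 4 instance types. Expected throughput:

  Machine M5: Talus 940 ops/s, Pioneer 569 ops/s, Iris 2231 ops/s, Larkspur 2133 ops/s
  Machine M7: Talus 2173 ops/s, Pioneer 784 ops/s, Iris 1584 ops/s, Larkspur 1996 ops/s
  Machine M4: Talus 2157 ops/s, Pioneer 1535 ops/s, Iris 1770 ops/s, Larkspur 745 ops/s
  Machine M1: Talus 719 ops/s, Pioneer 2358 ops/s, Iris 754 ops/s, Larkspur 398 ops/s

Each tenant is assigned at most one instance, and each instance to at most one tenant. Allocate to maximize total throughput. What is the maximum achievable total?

Max total: 8742 ops/s

This is a one-to-one assignment (maximum-weight bipartite matching).
Optimal: Talus→Machine M4 (2157 ops/s), Pioneer→Machine M1 (2358 ops/s), Iris→Machine M5 (2231 ops/s), Larkspur→Machine M7 (1996 ops/s) — total 2157+2358+2231+1996 = 8742 ops/s.
Max-entry greedy (repeatedly take the single best remaining cell) gives 7507 ops/s, worse by 1235.
Next-best assignment: Talus→Machine M7, Pioneer→Machine M1, Iris→Machine M4, Larkspur→Machine M5 = 8434 ops/s.
Checked against all permutations: 8742 ops/s is optimal.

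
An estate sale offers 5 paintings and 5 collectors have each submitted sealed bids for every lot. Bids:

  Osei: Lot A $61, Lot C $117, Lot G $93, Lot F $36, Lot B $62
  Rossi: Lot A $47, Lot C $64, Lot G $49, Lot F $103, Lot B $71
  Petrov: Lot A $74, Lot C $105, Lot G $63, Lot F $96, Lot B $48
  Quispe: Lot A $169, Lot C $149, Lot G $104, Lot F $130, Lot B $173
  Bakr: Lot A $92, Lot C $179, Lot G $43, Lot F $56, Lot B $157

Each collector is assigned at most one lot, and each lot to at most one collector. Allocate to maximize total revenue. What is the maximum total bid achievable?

Optimal: Osei→Lot G ($93), Rossi→Lot F ($103), Petrov→Lot C ($105), Quispe→Lot A ($169), Bakr→Lot B ($157) — total 93+103+105+169+157 = $627.
Row-greedy (each collector in turn takes its best remaining lot) gives $510, worse by 117.
No other one-to-one assignment exceeds $627.

Maximum total: $627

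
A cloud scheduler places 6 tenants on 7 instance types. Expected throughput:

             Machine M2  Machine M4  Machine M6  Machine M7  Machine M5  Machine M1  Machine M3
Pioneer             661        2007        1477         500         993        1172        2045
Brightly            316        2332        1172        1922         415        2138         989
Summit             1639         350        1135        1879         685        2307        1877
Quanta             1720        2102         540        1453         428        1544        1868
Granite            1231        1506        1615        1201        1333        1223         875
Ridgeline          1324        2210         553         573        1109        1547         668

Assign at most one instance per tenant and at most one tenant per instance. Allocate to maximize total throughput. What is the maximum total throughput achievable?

Optimal: Pioneer→Machine M3 (2045 ops/s), Brightly→Machine M7 (1922 ops/s), Summit→Machine M1 (2307 ops/s), Quanta→Machine M2 (1720 ops/s), Granite→Machine M6 (1615 ops/s), Ridgeline→Machine M4 (2210 ops/s) — total 2045+1922+2307+1720+1615+2210 = 11819 ops/s.
Max-entry greedy (repeatedly take the single best remaining cell) gives 11128 ops/s, worse by 691.
Swapping Ridgeline↔Brightly (Ridgeline→Machine M7 573 ops/s, Brightly→Machine M4 2332 ops/s) loses 1227.

Maximum total: 11819 ops/s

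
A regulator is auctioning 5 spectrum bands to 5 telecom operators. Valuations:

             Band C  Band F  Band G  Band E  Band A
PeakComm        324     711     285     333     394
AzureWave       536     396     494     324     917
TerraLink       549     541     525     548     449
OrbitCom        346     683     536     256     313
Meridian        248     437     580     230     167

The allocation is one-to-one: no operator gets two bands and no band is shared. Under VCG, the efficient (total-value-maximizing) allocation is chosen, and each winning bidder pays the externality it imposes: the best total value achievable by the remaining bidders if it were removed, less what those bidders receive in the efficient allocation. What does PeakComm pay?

Efficient allocation: PeakComm→Band F ($711M), AzureWave→Band A ($917M), TerraLink→Band E ($548M), OrbitCom→Band C ($346M), Meridian→Band G ($580M); total welfare W = $3102M.
PeakComm receives Band F at value $711M, so the others get W − 711 = $2391M.
Without PeakComm: best allocation of the remaining 4 bidders over all 5 bands is AzureWave→Band A ($917M), TerraLink→Band C ($549M), OrbitCom→Band F ($683M), Meridian→Band G ($580M), total $2729M.
VCG payment = (others' best without PeakComm) − (others' welfare with PeakComm) = 2729 − 2391 = $338M.

PeakComm pays $338M.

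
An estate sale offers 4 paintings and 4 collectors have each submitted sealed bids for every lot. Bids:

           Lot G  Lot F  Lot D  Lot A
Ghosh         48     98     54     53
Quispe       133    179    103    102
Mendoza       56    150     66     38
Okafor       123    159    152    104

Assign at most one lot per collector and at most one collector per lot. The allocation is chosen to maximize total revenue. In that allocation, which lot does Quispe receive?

This is a one-to-one assignment (maximum-weight bipartite matching).
Optimal: Ghosh→Lot A ($53), Quispe→Lot G ($133), Mendoza→Lot F ($150), Okafor→Lot D ($152) — total 53+133+150+152 = $488.
Row-greedy (each collector in turn takes its best remaining lot) gives $401, worse by 87.
Next-best assignment: Ghosh→Lot G, Quispe→Lot A, Mendoza→Lot F, Okafor→Lot D = $452.
Swapping Ghosh↔Mendoza (Ghosh→Lot F $98, Mendoza→Lot A $38) loses 67.
No other one-to-one assignment exceeds $488.
Quispe's own top lot is Lot F ($179), but forcing Quispe→Lot F and reassigning the rest optimally gives only $440 — worse by 48.

Quispe receives Lot G.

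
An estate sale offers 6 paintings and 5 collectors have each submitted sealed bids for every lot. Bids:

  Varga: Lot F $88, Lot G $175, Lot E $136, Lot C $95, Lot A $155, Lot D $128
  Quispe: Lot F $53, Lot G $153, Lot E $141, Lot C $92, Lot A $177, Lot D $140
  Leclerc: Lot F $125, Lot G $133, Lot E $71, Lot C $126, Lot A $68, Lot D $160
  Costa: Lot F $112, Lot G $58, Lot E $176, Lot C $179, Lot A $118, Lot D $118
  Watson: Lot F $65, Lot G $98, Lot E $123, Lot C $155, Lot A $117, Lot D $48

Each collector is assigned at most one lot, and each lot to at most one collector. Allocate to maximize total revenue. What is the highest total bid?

Max total: $843

Optimal: Varga→Lot G ($175), Quispe→Lot A ($177), Leclerc→Lot D ($160), Costa→Lot E ($176), Watson→Lot C ($155) — total 175+177+160+176+155 = $843.
Max-entry greedy (repeatedly take the single best remaining cell) gives $814, worse by 29.
Swapping Quispe↔Costa (Quispe→Lot E $141, Costa→Lot A $118) loses 94.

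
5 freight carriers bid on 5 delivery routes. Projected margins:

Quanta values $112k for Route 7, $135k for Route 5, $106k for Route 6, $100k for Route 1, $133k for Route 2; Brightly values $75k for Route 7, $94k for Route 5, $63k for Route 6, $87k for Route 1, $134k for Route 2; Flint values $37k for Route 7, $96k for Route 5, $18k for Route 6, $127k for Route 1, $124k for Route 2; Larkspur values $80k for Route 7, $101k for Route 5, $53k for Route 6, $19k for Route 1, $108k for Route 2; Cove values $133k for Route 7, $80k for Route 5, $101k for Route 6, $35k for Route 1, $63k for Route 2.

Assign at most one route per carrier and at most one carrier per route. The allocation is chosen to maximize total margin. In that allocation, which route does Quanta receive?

Quanta receives Route 6.

This is a one-to-one assignment (maximum-weight bipartite matching).
Optimal: Quanta→Route 6 ($106k), Brightly→Route 2 ($134k), Flint→Route 1 ($127k), Larkspur→Route 5 ($101k), Cove→Route 7 ($133k) — total 106+134+127+101+133 = $601k.
Column-greedy (each route in turn goes to its best remaining carrier) gives $566k, worse by 35.
Next-best assignment: Quanta→Route 5, Brightly→Route 2, Flint→Route 1, Larkspur→Route 6, Cove→Route 7 = $582k.
Swapping Cove↔Quanta (Cove→Route 6 $101k, Quanta→Route 7 $112k) loses 26.
Quanta's own top route is Route 5 ($135k), but forcing Quanta→Route 5 and reassigning the rest optimally gives only $582k — worse by 19.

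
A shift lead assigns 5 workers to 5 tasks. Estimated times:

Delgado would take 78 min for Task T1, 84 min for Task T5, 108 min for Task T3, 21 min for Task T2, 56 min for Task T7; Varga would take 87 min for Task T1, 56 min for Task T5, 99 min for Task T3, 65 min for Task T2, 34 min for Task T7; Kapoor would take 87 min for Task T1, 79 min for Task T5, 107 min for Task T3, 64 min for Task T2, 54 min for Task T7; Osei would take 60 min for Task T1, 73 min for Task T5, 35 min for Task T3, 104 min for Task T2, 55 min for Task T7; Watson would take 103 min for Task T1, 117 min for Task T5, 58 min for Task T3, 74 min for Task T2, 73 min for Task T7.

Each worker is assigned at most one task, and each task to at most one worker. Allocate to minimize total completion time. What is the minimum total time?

Optimal: Delgado→Task T2 (21 min), Varga→Task T5 (56 min), Kapoor→Task T7 (54 min), Osei→Task T1 (60 min), Watson→Task T3 (58 min) — total 21+56+54+60+58 = 249 min.
Min-entry greedy (repeatedly take the single cheapest remaining cell) gives 272 min, worse by 23.
Checked against all permutations: 249 min is optimal.

Min total: 249 min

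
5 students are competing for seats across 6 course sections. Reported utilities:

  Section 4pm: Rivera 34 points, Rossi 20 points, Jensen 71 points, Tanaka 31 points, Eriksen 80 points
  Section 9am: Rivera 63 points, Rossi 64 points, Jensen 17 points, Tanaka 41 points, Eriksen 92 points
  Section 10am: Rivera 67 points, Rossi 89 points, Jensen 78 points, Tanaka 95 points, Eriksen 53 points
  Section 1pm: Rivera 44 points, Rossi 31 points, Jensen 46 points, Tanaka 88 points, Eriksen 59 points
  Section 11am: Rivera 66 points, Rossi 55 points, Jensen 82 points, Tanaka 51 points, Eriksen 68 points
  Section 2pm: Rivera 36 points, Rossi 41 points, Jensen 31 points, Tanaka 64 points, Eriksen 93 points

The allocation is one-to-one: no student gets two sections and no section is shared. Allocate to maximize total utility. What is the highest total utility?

Optimal: Rivera→Section 9am (63 points), Rossi→Section 10am (89 points), Jensen→Section 11am (82 points), Tanaka→Section 1pm (88 points), Eriksen→Section 2pm (93 points) — total 63+89+82+88+93 = 415 points.
Column-greedy (each section in turn goes to its best remaining student) gives 351 points, worse by 64.

Maximum total: 415 points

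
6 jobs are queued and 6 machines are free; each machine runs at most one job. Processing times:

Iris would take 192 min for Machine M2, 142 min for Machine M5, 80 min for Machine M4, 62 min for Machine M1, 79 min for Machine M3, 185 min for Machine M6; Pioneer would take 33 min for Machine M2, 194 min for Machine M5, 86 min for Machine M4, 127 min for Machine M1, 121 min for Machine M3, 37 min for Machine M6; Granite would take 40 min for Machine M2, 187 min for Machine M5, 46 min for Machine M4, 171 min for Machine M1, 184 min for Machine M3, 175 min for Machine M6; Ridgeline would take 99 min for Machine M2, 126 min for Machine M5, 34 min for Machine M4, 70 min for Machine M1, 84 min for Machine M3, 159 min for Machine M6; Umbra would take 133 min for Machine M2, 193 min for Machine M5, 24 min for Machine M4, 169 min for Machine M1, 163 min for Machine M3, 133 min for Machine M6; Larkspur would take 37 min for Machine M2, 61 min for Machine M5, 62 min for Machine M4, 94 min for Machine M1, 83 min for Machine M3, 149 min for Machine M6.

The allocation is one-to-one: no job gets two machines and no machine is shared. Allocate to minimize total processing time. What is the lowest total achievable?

Optimal: Iris→Machine M1 (62 min), Pioneer→Machine M6 (37 min), Granite→Machine M2 (40 min), Ridgeline→Machine M3 (84 min), Umbra→Machine M4 (24 min), Larkspur→Machine M5 (61 min) — total 62+37+40+84+24+61 = 308 min.
Next-best assignment: Iris→Machine M3, Pioneer→Machine M6, Granite→Machine M2, Ridgeline→Machine M1, Umbra→Machine M4, Larkspur→Machine M5 = 311 min.
No other one-to-one assignment undercuts 308 min.

Minimum total: 308 min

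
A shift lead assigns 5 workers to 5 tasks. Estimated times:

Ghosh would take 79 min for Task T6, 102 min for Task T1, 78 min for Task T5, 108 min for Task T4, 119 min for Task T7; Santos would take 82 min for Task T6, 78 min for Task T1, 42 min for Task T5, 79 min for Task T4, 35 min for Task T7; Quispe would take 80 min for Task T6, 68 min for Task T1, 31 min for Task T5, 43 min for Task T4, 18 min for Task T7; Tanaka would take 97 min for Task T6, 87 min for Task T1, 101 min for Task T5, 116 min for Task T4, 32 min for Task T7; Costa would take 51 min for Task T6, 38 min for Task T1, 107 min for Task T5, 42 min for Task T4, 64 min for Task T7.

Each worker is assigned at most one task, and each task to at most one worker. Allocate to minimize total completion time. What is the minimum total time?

Optimal: Ghosh→Task T6 (79 min), Santos→Task T5 (42 min), Quispe→Task T4 (43 min), Tanaka→Task T7 (32 min), Costa→Task T1 (38 min) — total 79+42+43+32+38 = 234 min.
Min-entry greedy (repeatedly take the single cheapest remaining cell) gives 293 min, worse by 59.
Swapping Ghosh↔Tanaka (Ghosh→Task T7 119 min, Tanaka→Task T6 97 min) adds 105.

Minimum total: 234 min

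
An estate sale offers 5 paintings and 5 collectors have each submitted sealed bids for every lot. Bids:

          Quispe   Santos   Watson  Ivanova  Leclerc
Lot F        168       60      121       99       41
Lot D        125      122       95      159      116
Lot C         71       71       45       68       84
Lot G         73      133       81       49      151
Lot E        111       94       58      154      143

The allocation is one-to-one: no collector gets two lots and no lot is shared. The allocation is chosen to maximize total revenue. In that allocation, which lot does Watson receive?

Optimal: Quispe→Lot F ($168), Santos→Lot G ($133), Watson→Lot C ($45), Ivanova→Lot D ($159), Leclerc→Lot E ($143) — total 168+133+45+159+143 = $648.
Row-greedy (each collector in turn takes its best remaining lot) gives $634, worse by 14.
Swapping Watson↔Ivanova (Watson→Lot D $95, Ivanova→Lot C $68) loses 41.
Every other assignment is strictly worse.
Watson's own top lot is Lot F ($121), but forcing Watson→Lot F and reassigning the rest optimally gives only $627 — worse by 21.

Watson receives Lot C.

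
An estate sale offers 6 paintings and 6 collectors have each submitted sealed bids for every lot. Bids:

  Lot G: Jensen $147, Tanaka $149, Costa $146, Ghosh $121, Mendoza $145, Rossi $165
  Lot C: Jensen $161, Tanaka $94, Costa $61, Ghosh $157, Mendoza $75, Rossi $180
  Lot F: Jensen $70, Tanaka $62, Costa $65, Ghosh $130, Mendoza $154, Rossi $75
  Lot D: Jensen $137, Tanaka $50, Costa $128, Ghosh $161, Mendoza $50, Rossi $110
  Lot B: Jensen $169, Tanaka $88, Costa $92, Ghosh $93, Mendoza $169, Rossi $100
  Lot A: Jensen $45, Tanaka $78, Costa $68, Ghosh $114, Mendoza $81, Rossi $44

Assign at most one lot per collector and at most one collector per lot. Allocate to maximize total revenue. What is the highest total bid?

Optimal: Jensen→Lot B ($169), Tanaka→Lot G ($149), Costa→Lot D ($128), Ghosh→Lot A ($114), Mendoza→Lot F ($154), Rossi→Lot C ($180) — total 169+149+128+114+154+180 = $894.
Row-greedy (each collector in turn takes its best remaining lot) gives $801, worse by 93.
Next-best assignment: Jensen→Lot B, Tanaka→Lot A, Costa→Lot G, Ghosh→Lot D, Mendoza→Lot F, Rossi→Lot C = $888.

Maximum total: $894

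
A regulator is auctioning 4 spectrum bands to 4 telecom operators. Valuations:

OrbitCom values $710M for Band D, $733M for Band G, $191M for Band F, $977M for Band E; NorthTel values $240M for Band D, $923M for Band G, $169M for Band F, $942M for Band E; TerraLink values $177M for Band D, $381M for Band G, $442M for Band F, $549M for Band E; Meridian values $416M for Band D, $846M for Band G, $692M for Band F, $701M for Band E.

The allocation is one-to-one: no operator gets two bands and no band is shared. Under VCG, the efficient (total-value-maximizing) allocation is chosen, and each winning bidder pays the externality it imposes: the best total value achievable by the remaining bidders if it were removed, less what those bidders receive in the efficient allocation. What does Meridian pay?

Meridian pays $248M.

Efficient allocation: OrbitCom→Band D ($710M), NorthTel→Band E ($942M), TerraLink→Band F ($442M), Meridian→Band G ($846M); total welfare W = $2940M.
Meridian receives Band G at value $846M, so the others get W − 846 = $2094M.
Without Meridian: best allocation of the remaining 3 bidders over all 4 bands is OrbitCom→Band E ($977M), NorthTel→Band G ($923M), TerraLink→Band F ($442M), total $2342M.
VCG payment = (others' best without Meridian) − (others' welfare with Meridian) = 2342 − 2094 = $248M.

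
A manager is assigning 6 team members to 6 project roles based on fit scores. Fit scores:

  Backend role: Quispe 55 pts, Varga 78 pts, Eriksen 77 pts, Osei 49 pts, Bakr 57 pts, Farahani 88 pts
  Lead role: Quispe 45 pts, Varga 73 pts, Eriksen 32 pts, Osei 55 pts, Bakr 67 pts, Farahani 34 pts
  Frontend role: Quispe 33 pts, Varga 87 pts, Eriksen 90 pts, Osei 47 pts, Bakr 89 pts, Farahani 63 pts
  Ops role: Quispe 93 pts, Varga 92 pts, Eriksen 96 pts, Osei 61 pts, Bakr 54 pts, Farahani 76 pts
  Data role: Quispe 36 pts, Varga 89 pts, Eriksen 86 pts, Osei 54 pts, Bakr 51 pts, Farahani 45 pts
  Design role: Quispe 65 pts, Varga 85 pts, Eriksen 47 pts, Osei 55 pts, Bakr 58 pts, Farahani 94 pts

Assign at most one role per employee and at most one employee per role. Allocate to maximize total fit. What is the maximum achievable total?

Treat this as an assignment problem: match each employee to one role.
Optimal: Quispe→Ops role (93 pts), Varga→Data role (89 pts), Eriksen→Backend role (77 pts), Osei→Lead role (55 pts), Bakr→Frontend role (89 pts), Farahani→Design role (94 pts) — total 93+89+77+55+89+94 = 497 pts.
Max-entry greedy (repeatedly take the single best remaining cell) gives 478 pts, worse by 19.
Every other assignment is strictly worse.

Max total: 497 pts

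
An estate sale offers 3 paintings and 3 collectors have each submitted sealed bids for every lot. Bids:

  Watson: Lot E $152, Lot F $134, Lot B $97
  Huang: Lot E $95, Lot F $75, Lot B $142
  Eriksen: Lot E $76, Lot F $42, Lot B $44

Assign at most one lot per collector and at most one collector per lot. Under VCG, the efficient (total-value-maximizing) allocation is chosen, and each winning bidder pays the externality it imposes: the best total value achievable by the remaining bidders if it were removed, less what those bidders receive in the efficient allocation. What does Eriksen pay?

Eriksen pays $18.

Efficient allocation: Watson→Lot F ($134), Huang→Lot B ($142), Eriksen→Lot E ($76); total welfare W = $352.
Eriksen receives Lot E at value $76, so the others get W − 76 = $276.
Without Eriksen: best allocation of the remaining 2 bidders over all 3 lots is Watson→Lot E ($152), Huang→Lot B ($142), total $294.
VCG payment = (others' best without Eriksen) − (others' welfare with Eriksen) = 294 − 276 = $18.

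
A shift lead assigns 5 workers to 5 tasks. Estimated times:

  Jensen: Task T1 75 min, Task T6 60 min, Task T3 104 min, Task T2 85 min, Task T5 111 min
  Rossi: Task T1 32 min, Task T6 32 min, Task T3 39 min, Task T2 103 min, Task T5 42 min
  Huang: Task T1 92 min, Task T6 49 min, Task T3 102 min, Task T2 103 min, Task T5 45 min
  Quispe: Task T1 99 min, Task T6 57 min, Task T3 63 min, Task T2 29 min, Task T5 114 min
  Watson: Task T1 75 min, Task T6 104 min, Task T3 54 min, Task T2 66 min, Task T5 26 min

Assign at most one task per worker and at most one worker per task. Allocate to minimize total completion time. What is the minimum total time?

Minimum total: 218 min

Optimal: Jensen→Task T1 (75 min), Rossi→Task T3 (39 min), Huang→Task T6 (49 min), Quispe→Task T2 (29 min), Watson→Task T5 (26 min) — total 75+39+49+29+26 = 218 min.
Next-best assignment: Jensen→Task T6, Rossi→Task T1, Huang→Task T5, Quispe→Task T2, Watson→Task T3 = 220 min.
No other one-to-one assignment undercuts 218 min.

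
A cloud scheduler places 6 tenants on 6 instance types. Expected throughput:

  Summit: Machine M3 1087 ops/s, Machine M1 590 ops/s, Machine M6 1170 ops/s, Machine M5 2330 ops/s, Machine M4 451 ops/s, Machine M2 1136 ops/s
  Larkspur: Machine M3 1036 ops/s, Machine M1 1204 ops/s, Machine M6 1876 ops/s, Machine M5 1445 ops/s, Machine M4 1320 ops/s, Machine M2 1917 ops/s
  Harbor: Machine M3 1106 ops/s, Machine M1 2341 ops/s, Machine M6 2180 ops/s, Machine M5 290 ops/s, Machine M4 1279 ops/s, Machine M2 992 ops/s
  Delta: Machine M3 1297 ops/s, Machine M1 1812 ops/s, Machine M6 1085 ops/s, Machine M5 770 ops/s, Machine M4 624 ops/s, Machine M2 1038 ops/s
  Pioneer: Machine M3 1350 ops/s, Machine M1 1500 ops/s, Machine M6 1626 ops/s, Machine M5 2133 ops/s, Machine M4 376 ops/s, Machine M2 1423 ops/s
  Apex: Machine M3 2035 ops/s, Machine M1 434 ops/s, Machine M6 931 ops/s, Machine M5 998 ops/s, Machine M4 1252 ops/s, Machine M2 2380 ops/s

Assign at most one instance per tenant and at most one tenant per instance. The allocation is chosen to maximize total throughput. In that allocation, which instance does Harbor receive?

Harbor receives Machine M6.

Optimal: Summit→Machine M5 (2330 ops/s), Larkspur→Machine M4 (1320 ops/s), Harbor→Machine M6 (2180 ops/s), Delta→Machine M1 (1812 ops/s), Pioneer→Machine M3 (1350 ops/s), Apex→Machine M2 (2380 ops/s) — total 2330+1320+2180+1812+1350+2380 = 11372 ops/s.
Max-entry greedy (repeatedly take the single best remaining cell) gives 10901 ops/s, worse by 471.
Next-best assignment: Summit→Machine M5, Larkspur→Machine M4, Harbor→Machine M1, Delta→Machine M3, Pioneer→Machine M6, Apex→Machine M2 = 11294 ops/s.
Swapping Larkspur↔Pioneer (Larkspur→Machine M3 1036 ops/s, Pioneer→Machine M4 376 ops/s) loses 1258.
Harbor's own top instance is Machine M1 (2341 ops/s), but forcing Harbor→Machine M1 and reassigning the rest optimally gives only 11294 ops/s — worse by 78.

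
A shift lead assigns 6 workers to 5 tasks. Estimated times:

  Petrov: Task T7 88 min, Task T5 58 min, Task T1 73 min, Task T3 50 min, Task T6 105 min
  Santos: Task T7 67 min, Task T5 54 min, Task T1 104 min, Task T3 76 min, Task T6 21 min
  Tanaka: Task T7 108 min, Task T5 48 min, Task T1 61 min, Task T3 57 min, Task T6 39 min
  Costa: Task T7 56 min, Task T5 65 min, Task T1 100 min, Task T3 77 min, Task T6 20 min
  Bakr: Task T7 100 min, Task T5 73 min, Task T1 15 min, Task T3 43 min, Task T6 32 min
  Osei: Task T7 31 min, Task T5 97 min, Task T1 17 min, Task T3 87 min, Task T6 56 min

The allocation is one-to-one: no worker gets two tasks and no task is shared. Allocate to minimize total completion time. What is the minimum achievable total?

Min total: 164 min

Optimal: Osei→Task T7 (31 min), Tanaka→Task T5 (48 min), Bakr→Task T1 (15 min), Petrov→Task T3 (50 min), Costa→Task T6 (20 min) — total 31+48+15+50+20 = 164 min.
Row-greedy (each worker in turn takes its cheapest remaining task) gives 190 min, worse by 26.
Swapping Tanaka↔Petrov (Tanaka→Task T3 57 min, Petrov→Task T5 58 min) adds 17.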